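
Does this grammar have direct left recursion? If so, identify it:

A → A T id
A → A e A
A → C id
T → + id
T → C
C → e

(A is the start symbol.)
Yes, A is left-recursive

A → A T id: LEFT RECURSIVE (starts with A)
A → A e A: LEFT RECURSIVE (starts with A)
A → C id: starts with C
T → + id: starts with '+'
T → C: starts with C
C → e: starts with e

The grammar has direct left recursion on: A.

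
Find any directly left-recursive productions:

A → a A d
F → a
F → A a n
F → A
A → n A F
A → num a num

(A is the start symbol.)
No direct left recursion

Direct left recursion occurs when N → N α for some non-terminal N (the right-hand side begins with the left-hand side itself).

A → a A d: starts with a
F → a: starts with a
F → A a n: starts with A
F → A: starts with A
A → n A F: starts with n
A → num a num: starts with num

No direct left recursion found.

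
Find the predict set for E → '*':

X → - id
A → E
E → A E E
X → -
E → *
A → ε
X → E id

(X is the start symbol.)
{ '*' }

PREDICT(E → '*') = (FIRST(RHS) \ {ε}) ∪ (FOLLOW(E) if ε ∈ FIRST(RHS), i.e. RHS ⇒* ε)
FIRST('*') = { '*' }
ε ∉ FIRST('*'), so FOLLOW(E) is not added.
PREDICT(E → '*') = { '*' }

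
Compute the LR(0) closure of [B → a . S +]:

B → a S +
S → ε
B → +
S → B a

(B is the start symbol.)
{ [B → . +], [B → . a S +], [B → a . S +], [S → . B a], [S → .] }

To compute CLOSURE, for each item [A → α.Bβ] where B is a non-terminal, add [B → .γ] for all productions B → γ; repeat for the newly added items until nothing changes.

Start with: [B → a . S +]
  [B → a . S +] has the dot before S: add [S → .], [S → . B a]
  [S → . B a] has the dot before B: add [B → . a S +], [B → . +]
No further items can be added.

CLOSURE = { [B → . +], [B → . a S +], [B → a . S +], [S → . B a], [S → .] }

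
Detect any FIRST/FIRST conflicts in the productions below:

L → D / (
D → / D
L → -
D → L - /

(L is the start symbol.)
Yes. L → D '/' '(' / L → '-' on { '-' }; D → '/' D / D → L '-' '/' on { '/' }

FIRST sets of the non-terminals at (or reachable through a nullable prefix from) the front of some alternative:
  FIRST(D) = { '-', '/' }
  FIRST(L) = { '-', '/' }

Productions for L:
  L → D / (: FIRST = { '-', '/' }
  L → -: FIRST = { '-' }
Productions for D:
  D → / D: FIRST = { '/' }
  D → L - /: FIRST = { '-', '/' }

Conflict for L: L → D / ( and L → -
  Overlap: { '-' }
Conflict for D: D → / D and D → L - /
  Overlap: { '/' }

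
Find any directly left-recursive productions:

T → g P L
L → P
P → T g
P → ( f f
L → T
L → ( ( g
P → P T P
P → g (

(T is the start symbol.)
Yes, P is left-recursive

T → g P L: starts with g
L → P: starts with P
P → T g: starts with T
P → ( f f: starts with '('
L → T: starts with T
L → ( ( g: starts with '('
P → P T P: LEFT RECURSIVE (starts with P)
P → g (: starts with g

The grammar has direct left recursion on: P.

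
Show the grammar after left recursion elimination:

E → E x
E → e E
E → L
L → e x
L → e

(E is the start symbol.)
E is directly left-recursive. The standard transformation for
  A → A α₁ | ... | A α_m | β₁ | ... | β_n
is
  A  → β₁ A' | ... | β_n A'
  A' → α₁ A' | ... | α_m A' | ε

E → e E becomes E → e E E'
E → L becomes E → L E'
E → E x becomes E' → x E'
Add E' → ε

Productions for other non-terminals are unchanged:
  L → e x
  L → e

Resulting grammar:
E → e E E'
E → L E'
E' → x E'
E' → ε
L → e x
L → e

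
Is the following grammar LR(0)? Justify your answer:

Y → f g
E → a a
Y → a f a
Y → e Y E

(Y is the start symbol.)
A grammar is LR(0) if no state in the canonical LR(0) collection has:
  - both a shift item (dot before a terminal) and a complete item (shift-reduce conflict), or
  - two or more complete items (reduce-reduce conflict; the accept item [Y' → Y .] counts as a complete item here).

Augment with Y' → Y and build the canonical LR(0) collection (I0 = CLOSURE({[Y' → . Y]}), then GOTO on every symbol after a dot until no new states appear). It has 12 states:
  I0: { [Y → . a f a], [Y → . e Y E], [Y → . f g], [Y' → . Y] }  — shift
  I1: { [Y' → Y .] }  — accept
  I2: { [Y → a . f a] }  — shift
  I3: { [Y → . a f a], [Y → . e Y E], [Y → . f g], [Y → e . Y E] }  — shift
  I4: { [Y → f . g] }  — shift
  I5: { [Y → f g .] }  — reduce
  I6: { [E → . a a], [Y → e Y . E] }  — shift
  I7: { [Y → e Y E .] }  — reduce
  I8: { [E → a . a] }  — shift
  I9: { [E → a a .] }  — reduce
  I10: { [Y → a f . a] }  — shift
  I11: { [Y → a f a .] }  — reduce

Every state is either a pure shift/goto state or contains exactly one complete item and nothing to shift — no conflicts. The grammar is LR(0).

Answer: Yes, the grammar is LR(0)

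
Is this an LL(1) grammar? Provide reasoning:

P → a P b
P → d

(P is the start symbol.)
Yes, the grammar is LL(1).

A grammar is LL(1) if for each non-terminal N with multiple productions, the predict sets of those productions are pairwise disjoint, where PREDICT(N → α) = (FIRST(α) \ {ε}) ∪ (FOLLOW(N) if α ⇒* ε).

For P:
  PREDICT(P → a P b) = { 'a' }
  PREDICT(P → d) = { 'd' }

All predict sets are disjoint. The grammar IS LL(1).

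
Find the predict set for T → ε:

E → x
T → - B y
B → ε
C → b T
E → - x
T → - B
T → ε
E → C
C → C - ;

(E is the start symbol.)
PREDICT(T → ε) = (FIRST(RHS) \ {ε}) ∪ (FOLLOW(T) if ε ∈ FIRST(RHS), i.e. RHS ⇒* ε)
The right-hand side is ε (FIRST(ε) = { ε }), so the predict set is FOLLOW(T) = { $, '-' }
PREDICT(T → ε) = { $, '-' }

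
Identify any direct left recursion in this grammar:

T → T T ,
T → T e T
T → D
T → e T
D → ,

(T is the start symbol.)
Yes, T is left-recursive

Direct left recursion occurs when N → N α for some non-terminal N (the right-hand side begins with the left-hand side itself).

T → T T ,: LEFT RECURSIVE (starts with T)
T → T e T: LEFT RECURSIVE (starts with T)
T → D: starts with D
T → e T: starts with e
D → ,: starts with ','

The grammar has direct left recursion on: T.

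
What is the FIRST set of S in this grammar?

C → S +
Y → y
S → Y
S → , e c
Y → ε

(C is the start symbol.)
{ ',', 'y', ε }

To compute FIRST(S), examine every production with S on the left-hand side, reading each right-hand side left to right until a non-nullable symbol is reached.

FIRST sets of the other non-terminals involved (by the same procedure, iterated to a fixed point):
  FIRST(Y) = { 'y', ε }

From S → Y:
  - Y is a non-terminal: add FIRST(Y) \ {ε} = { 'y' }
    Y is nullable and nothing follows, so the whole right-hand side can vanish: ε ∈ FIRST(S)
From S → , e c:
  - ',' is a terminal: add ',' and stop

Collecting: FIRST(S) = { ',', 'y', ε }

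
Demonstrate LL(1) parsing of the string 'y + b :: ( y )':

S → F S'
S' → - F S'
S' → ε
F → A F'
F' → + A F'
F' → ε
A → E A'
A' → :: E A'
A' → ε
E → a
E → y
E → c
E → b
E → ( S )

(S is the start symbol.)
LL(1) parsing maintains a stack (initially the start symbol over $) and the input. At each step: if the stack top is a terminal, match it against the current input token; if it is a non-terminal N, replace it with the RHS of M[N, lookahead] (the unique production whose predict set contains the lookahead).

Stack is shown with the top on the left.

Stack                    Input             Action
-------------------------------------------------
S $                      y + b :: ( y ) $  output S → F S'
F S' $                   y + b :: ( y ) $  output F → A F'
A F' S' $                y + b :: ( y ) $  output A → E A'
E A' F' S' $             y + b :: ( y ) $  output E → y
y A' F' S' $             y + b :: ( y ) $  match 'y'
A' F' S' $               + b :: ( y ) $    output A' → ε
F' S' $                  + b :: ( y ) $    output F' → + A F'
+ A F' S' $              + b :: ( y ) $    match '+'
A F' S' $                b :: ( y ) $      output A → E A'
E A' F' S' $             b :: ( y ) $      output E → b
b A' F' S' $             b :: ( y ) $      match 'b'
A' F' S' $               :: ( y ) $        output A' → :: E A'
:: E A' F' S' $          :: ( y ) $        match '::'
E A' F' S' $             ( y ) $           output E → ( S )
( S ) A' F' S' $         ( y ) $           match '('
S ) A' F' S' $           y ) $             output S → F S'
F S' ) A' F' S' $        y ) $             output F → A F'
A F' S' ) A' F' S' $     y ) $             output A → E A'
E A' F' S' ) A' F' S' $  y ) $             output E → y
y A' F' S' ) A' F' S' $  y ) $             match 'y'
A' F' S' ) A' F' S' $    ) $               output A' → ε
F' S' ) A' F' S' $       ) $               output F' → ε
S' ) A' F' S' $          ) $               output S' → ε
) A' F' S' $             ) $               match ')'
A' F' S' $               $                 output A' → ε
F' S' $                  $                 output F' → ε
S' $                     $                 output S' → ε
$                        $                 accept

The string is accepted.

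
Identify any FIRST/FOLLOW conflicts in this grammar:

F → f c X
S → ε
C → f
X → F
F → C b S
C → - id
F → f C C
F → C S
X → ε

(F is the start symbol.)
No FIRST/FOLLOW conflicts.

A FIRST/FOLLOW conflict occurs when a non-terminal N has a nullable alternative N → β (β ⇒* ε) and another alternative N → α with FIRST(α) ∩ FOLLOW(N) ≠ ∅: on such a lookahead the parser cannot decide between expanding α and letting N vanish via β.

Nullable non-terminals: S, X.
FIRST sets used below: FIRST(F) = { '-', 'f' }
S has a nullable alternative but only one production, so nothing to check.

X: nullable alternative(s) X → ε; FOLLOW(X) = { $ }
  X → F: FIRST \ {ε} = { '-', 'f' } — disjoint from FOLLOW(X)
  X → ε: FIRST \ {ε} = { } — this is the only nullable alternative, skip

C, F have no nullable alternative, so no FIRST/FOLLOW check is needed there.

No FIRST/FOLLOW conflicts found.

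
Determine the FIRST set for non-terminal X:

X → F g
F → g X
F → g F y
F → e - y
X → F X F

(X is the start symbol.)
{ 'e', 'g' }

To compute FIRST(X), examine every production with X on the left-hand side, reading each right-hand side left to right until a non-nullable symbol is reached.

FIRST sets of the other non-terminals involved (by the same procedure, iterated to a fixed point):
  FIRST(F) = { 'e', 'g' }

From X → F g:
  - F is a non-terminal: add FIRST(F) \ {ε} = { 'e', 'g' }
    F is not nullable, so stop
From X → F X F:
  - F is a non-terminal: add FIRST(F) \ {ε} = { 'e', 'g' }
    F is not nullable, so stop

Collecting: FIRST(X) = { 'e', 'g' }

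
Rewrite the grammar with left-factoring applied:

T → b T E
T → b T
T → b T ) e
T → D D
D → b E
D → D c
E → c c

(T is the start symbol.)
T → b T T'
T' → E
T' → ε
T' → ) e
T → D D
D → b E
D → D c
E → c c

Left-factoring transforms A → αβ₁ | αβ₂ into A → αA' and A' → β₁ | β₂
(α is the longest common prefix among the alternatives). Repeat until
no nonterminal has two alternatives with a common prefix.

Round 1: T has alternatives sharing prefix 'b T'. Introduce T': T → b T T'
  Add: T' → E
  Add: T' → ε
  Add: T' → ) e

No remaining common prefixes — done.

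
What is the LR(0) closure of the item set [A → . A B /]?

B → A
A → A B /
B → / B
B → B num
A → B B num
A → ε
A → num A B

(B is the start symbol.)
To compute CLOSURE, for each item [A → α.Bβ] where B is a non-terminal, add [B → .γ] for all productions B → γ; repeat for the newly added items until nothing changes.

Start with: [A → . A B /]
  [A → . A B /] has the dot before A: add [A → . B B num], [A → .], [A → . num A B]
  [A → . B B num] has the dot before B: add [B → . A], [B → . / B], [B → . B num]
No further items can be added.

CLOSURE = { [A → . A B /], [A → . B B num], [A → . num A B], [A → .], [B → . / B], [B → . A], [B → . B num] }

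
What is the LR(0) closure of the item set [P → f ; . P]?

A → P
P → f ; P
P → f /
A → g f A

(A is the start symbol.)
{ [P → . f /], [P → . f ; P], [P → f ; . P] }

To compute CLOSURE, for each item [A → α.Bβ] where B is a non-terminal, add [B → .γ] for all productions B → γ; repeat for the newly added items until nothing changes.

Start with: [P → f ; . P]
  [P → f ; . P] has the dot before P: add [P → . f ; P], [P → . f /]
No further items can be added.

CLOSURE = { [P → . f /], [P → . f ; P], [P → f ; . P] }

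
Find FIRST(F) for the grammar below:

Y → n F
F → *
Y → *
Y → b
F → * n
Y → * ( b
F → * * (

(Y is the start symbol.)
To compute FIRST(F), examine every production with F on the left-hand side, reading each right-hand side left to right until a non-nullable symbol is reached.

From F → *:
  - '*' is a terminal: add '*' and stop
From F → * n:
  - '*' is a terminal: add '*' and stop
From F → * * (:
  - '*' is a terminal: add '*' and stop

Collecting: FIRST(F) = { '*' }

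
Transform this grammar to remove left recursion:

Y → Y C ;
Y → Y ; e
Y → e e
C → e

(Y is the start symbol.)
Y → e e Y'
Y' → C ; Y'
Y' → ; e Y'
Y' → ε
C → e

Y is directly left-recursive. The standard transformation for
  A → A α₁ | ... | A α_m | β₁ | ... | β_n
is
  A  → β₁ A' | ... | β_n A'
  A' → α₁ A' | ... | α_m A' | ε

Y → e e becomes Y → e e Y'
Y → Y C ; becomes Y' → C ; Y'
Y → Y ; e becomes Y' → ; e Y'
Add Y' → ε

Productions for other non-terminals are unchanged:
  C → e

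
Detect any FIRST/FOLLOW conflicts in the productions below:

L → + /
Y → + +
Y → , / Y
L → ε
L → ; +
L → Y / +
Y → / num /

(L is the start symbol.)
A FIRST/FOLLOW conflict occurs when a non-terminal N has a nullable alternative N → β (β ⇒* ε) and another alternative N → α with FIRST(α) ∩ FOLLOW(N) ≠ ∅: on such a lookahead the parser cannot decide between expanding α and letting N vanish via β.

Nullable non-terminals: L.
FIRST sets used below: FIRST(Y) = { '+', ',', '/' }

L: nullable alternative(s) L → ε; FOLLOW(L) = { $ }
  L → + /: FIRST \ {ε} = { '+' } — disjoint from FOLLOW(L)
  L → ε: FIRST \ {ε} = { } — this is the only nullable alternative, skip
  L → ; +: FIRST \ {ε} = { ';' } — disjoint from FOLLOW(L)
  L → Y / +: FIRST \ {ε} = { '+', ',', '/' } — disjoint from FOLLOW(L)

Y has no nullable alternative, so no FIRST/FOLLOW check is needed there.

No FIRST/FOLLOW conflicts found.

Answer: No FIRST/FOLLOW conflicts.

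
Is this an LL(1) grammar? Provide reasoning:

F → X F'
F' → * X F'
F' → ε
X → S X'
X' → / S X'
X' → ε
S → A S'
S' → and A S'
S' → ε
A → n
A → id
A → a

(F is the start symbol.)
A grammar is LL(1) if for each non-terminal N with multiple productions, the predict sets of those productions are pairwise disjoint, where PREDICT(N → α) = (FIRST(α) \ {ε}) ∪ (FOLLOW(N) if α ⇒* ε).

Relevant sets:
  FOLLOW(F') = { $ }
  FOLLOW(X') = { $, '*' }
  FOLLOW(S') = { $, '*', '/' }

For F':
  PREDICT(F' → '*' X F') = { '*' }
  PREDICT(F' → ε) = { $ }
For X':
  PREDICT(X' → '/' S X') = { '/' }
  PREDICT(X' → ε) = { $, '*' }
For S':
  PREDICT(S' → and A S') = { 'and' }
  PREDICT(S' → ε) = { $, '*', '/' }
For A:
  PREDICT(A → n) = { 'n' }
  PREDICT(A → id) = { 'id' }
  PREDICT(A → a) = { 'a' }
F, X, S have a single production, so nothing to check there.

All predict sets are disjoint. The grammar IS LL(1).

Answer: Yes, the grammar is LL(1).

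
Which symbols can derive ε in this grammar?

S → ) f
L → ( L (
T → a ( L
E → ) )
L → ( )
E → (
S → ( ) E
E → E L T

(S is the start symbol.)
None

A non-terminal is nullable if it can derive ε (the empty string): either it has an ε-production, or it has a production whose right-hand side consists entirely of nullable non-terminals.

There are no ε-productions, so no non-terminal can derive ε.
No non-terminals are nullable.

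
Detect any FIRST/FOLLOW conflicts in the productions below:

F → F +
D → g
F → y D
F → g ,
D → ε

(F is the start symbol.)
A FIRST/FOLLOW conflict occurs when a non-terminal N has a nullable alternative N → β (β ⇒* ε) and another alternative N → α with FIRST(α) ∩ FOLLOW(N) ≠ ∅: on such a lookahead the parser cannot decide between expanding α and letting N vanish via β.

Nullable non-terminals: D.

D: nullable alternative(s) D → ε; FOLLOW(D) = { $, '+' }
  D → g: FIRST \ {ε} = { 'g' } — disjoint from FOLLOW(D)
  D → ε: FIRST \ {ε} = { } — this is the only nullable alternative, skip

F has no nullable alternative, so no FIRST/FOLLOW check is needed there.

No FIRST/FOLLOW conflicts found.

Answer: No FIRST/FOLLOW conflicts.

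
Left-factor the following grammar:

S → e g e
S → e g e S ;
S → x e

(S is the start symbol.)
S → e g e S'
S' → ε
S' → S ;
S → x e

Left-factoring transforms A → αβ₁ | αβ₂ into A → αA' and A' → β₁ | β₂
(α is the longest common prefix among the alternatives). Repeat until
no nonterminal has two alternatives with a common prefix.

Round 1: S has alternatives sharing prefix 'e g e'. Introduce S': S → e g e S'
  Add: S' → ε
  Add: S' → S ;

No remaining common prefixes — done.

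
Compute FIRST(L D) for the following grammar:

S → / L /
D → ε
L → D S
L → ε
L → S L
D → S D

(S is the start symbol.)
FIRST sets of the non-terminals involved (from the grammar, by fixed-point iteration):
  FIRST(L) = { '/', ε }
  FIRST(D) = { '/', ε }

To compute FIRST(L D), process the symbols left to right:
Symbol L is a non-terminal. Add FIRST(L) \ {ε} = { '/' }
L is nullable (ε ∈ FIRST(L)), continue to the next symbol.
Symbol D is a non-terminal. Add FIRST(D) \ {ε} = { '/' }
D is nullable (ε ∈ FIRST(D)), continue to the next symbol.
All symbols are nullable, so ε is in the result.
FIRST(L D) = { '/', ε }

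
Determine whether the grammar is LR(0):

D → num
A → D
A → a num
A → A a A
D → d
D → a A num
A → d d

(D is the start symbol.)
No. Shift-reduce conflict between [D → d .] and [A → d . d]

Augment with D' → D and build the canonical LR(0) collection (I0 = CLOSURE({[D' → . D]}), then GOTO on every symbol after a dot until no new states appear). It has 14 states:
  I0: { [D → . a A num], [D → . d], [D → . num], [D' → . D] }  — shift
  I1: { [D' → D .] }  — accept
  I2: { [A → . A a A], [A → . D], [A → . a num], [A → . d d], [D → . a A num], [D → . d], [D → . num], [D → a . A num] }  — shift
  I3: { [D → d .] }  — reduce
  I4: { [D → num .] }  — reduce
  I5: { [A → A . a A], [D → a A . num] }  — shift
  I6: { [A → D .] }  — reduce
  I7: { [A → . A a A], [A → . D], [A → . a num], [A → . d d], [A → a . num], [D → . a A num], [D → . d], [D → . num], [D → a . A num] }  — shift
  I8: { [A → d . d], [D → d .] }  — shift, reduce
  I9: { [A → d d .] }  — reduce
  I10: { [A → a num .], [D → num .] }  — 2 reduces
  I11: { [A → . A a A], [A → . D], [A → . a num], [A → . d d], [A → A a . A], [D → . a A num], [D → . d], [D → . num] }  — shift
  I12: { [D → a A num .] }  — reduce
  I13: { [A → A . a A], [A → A a A .] }  — shift, reduce

Conflict in state I8:
  Shift-reduce conflict between [D → d .] and [A → d . d]
So the grammar is NOT LR(0).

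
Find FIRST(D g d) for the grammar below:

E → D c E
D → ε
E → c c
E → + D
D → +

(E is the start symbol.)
{ '+', 'g' }

FIRST sets of the non-terminals involved (from the grammar, by fixed-point iteration):
  FIRST(D) = { '+', ε }

To compute FIRST(D g d), process the symbols left to right:
Symbol D is a non-terminal. Add FIRST(D) \ {ε} = { '+' }
D is nullable (ε ∈ FIRST(D)), continue to the next symbol.
Symbol g is a terminal. Add 'g' and stop.
FIRST(D g d) = { '+', 'g' }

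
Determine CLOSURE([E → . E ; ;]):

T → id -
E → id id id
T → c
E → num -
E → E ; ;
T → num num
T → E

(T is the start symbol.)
To compute CLOSURE, for each item [A → α.Bβ] where B is a non-terminal, add [B → .γ] for all productions B → γ; repeat for the newly added items until nothing changes.

Start with: [E → . E ; ;]
  [E → . E ; ;] has the dot before E: add [E → . id id id], [E → . num -]
No further items can be added.

CLOSURE = { [E → . E ; ;], [E → . id id id], [E → . num -] }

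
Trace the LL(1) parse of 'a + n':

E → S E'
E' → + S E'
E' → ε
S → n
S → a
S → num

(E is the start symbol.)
LL(1) parsing maintains a stack (initially the start symbol over $) and the input. At each step: if the stack top is a terminal, match it against the current input token; if it is a non-terminal N, replace it with the RHS of M[N, lookahead] (the unique production whose predict set contains the lookahead).

Stack is shown with the top on the left.

Stack     Input    Action
-------------------------
E $       a + n $  output E → S E'
S E' $    a + n $  output S → a
a E' $    a + n $  match 'a'
E' $      + n $    output E' → + S E'
+ S E' $  + n $    match '+'
S E' $    n $      output S → n
n E' $    n $      match 'n'
E' $      $        output E' → ε
$         $        accept

The string is accepted.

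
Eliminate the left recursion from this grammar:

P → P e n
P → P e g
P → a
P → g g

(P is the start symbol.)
P → a P'
P → g g P'
P' → e n P'
P' → e g P'
P' → ε

P is directly left-recursive. The standard transformation for
  A → A α₁ | ... | A α_m | β₁ | ... | β_n
is
  A  → β₁ A' | ... | β_n A'
  A' → α₁ A' | ... | α_m A' | ε

P → a becomes P → a P'
P → g g becomes P → g g P'
P → P e n becomes P' → e n P'
P → P e g becomes P' → e g P'
Add P' → ε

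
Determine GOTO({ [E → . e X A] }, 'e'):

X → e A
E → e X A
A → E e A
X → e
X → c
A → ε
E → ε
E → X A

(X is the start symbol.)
GOTO(I, 'e') = CLOSURE({ [A → αX.β] : [A → α.Xβ] ∈ I, X = 'e' })

Items with dot before 'e', with the dot advanced:
  [E → . e X A] → [E → e . X A]
Closure of the advanced items:
  [E → e . X A] has the dot before X: add [X → . e A], [X → . e], [X → . c]

GOTO = { [E → e . X A], [X → . c], [X → . e A], [X → . e] }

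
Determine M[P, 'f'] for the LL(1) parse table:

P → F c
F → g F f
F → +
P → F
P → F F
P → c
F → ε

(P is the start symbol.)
Empty (error entry)

To find M[P, 'f'], we find productions for P where 'f' is in the predict set (PREDICT(N → α) = (FIRST(α) \ {ε}) ∪ (FOLLOW(N) if α ⇒* ε)).

Relevant sets:
  FIRST(F) = { '+', 'g', ε }
  FOLLOW(P) = { $ }

P → F c: PREDICT = { '+', 'c', 'g' }
P → F: PREDICT = { $, '+', 'g' }
P → F F: PREDICT = { $, '+', 'g' }
P → c: PREDICT = { 'c' }

M[P, 'f'] is empty (no production applies)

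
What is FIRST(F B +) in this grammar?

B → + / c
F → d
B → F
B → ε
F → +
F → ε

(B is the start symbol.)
FIRST sets of the non-terminals involved (from the grammar, by fixed-point iteration):
  FIRST(F) = { '+', 'd', ε }
  FIRST(B) = { '+', 'd', ε }

To compute FIRST(F B +), process the symbols left to right:
Symbol F is a non-terminal. Add FIRST(F) \ {ε} = { '+', 'd' }
F is nullable (ε ∈ FIRST(F)), continue to the next symbol.
Symbol B is a non-terminal. Add FIRST(B) \ {ε} = { '+', 'd' }
B is nullable (ε ∈ FIRST(B)), continue to the next symbol.
Symbol + is a terminal. Add '+' and stop.
FIRST(F B +) = { '+', 'd' }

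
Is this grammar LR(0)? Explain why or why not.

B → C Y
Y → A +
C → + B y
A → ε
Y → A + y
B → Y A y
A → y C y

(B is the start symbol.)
No. Shift-reduce conflict between [A → .] and [A → . y C y]

Augment with B' → B and build the canonical LR(0) collection (I0 = CLOSURE({[B' → . B]}), then GOTO on every symbol after a dot until no new states appear). It has 16 states:
  I0: { [A → . y C y], [A → .], [B → . C Y], [B → . Y A y], [B' → . B], [C → . + B y], [Y → . A + y], [Y → . A +] }  — shift, reduce
  I1: { [A → . y C y], [A → .], [B → . C Y], [B → . Y A y], [C → + . B y], [C → . + B y], [Y → . A + y], [Y → . A +] }  — shift, reduce
  I2: { [Y → A . + y], [Y → A . +] }  — shift
  I3: { [B' → B .] }  — accept
  I4: { [A → . y C y], [A → .], [B → C . Y], [Y → . A + y], [Y → . A +] }  — shift, reduce
  I5: { [A → . y C y], [A → .], [B → Y . A y] }  — shift, reduce
  I6: { [A → y . C y], [C → . + B y] }  — shift
  I7: { [A → y C . y] }  — shift
  I8: { [A → y C y .] }  — reduce
  I9: { [B → Y A . y] }  — shift
  I10: { [B → Y A y .] }  — reduce
  I11: { [B → C Y .] }  — reduce
  I12: { [Y → A + . y], [Y → A + .] }  — shift, reduce
  I13: { [Y → A + y .] }  — reduce
  I14: { [C → + B . y] }  — shift
  I15: { [C → + B y .] }  — reduce

Conflict in state I0:
  Shift-reduce conflict between [A → .] and [A → . y C y]
So the grammar is NOT LR(0).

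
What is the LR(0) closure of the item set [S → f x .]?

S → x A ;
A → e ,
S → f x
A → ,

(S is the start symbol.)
To compute CLOSURE, for each item [A → α.Bβ] where B is a non-terminal, add [B → .γ] for all productions B → γ; repeat for the newly added items until nothing changes.

Start with: [S → f x .]
The dot is at the end, so nothing is added.

CLOSURE = { [S → f x .] }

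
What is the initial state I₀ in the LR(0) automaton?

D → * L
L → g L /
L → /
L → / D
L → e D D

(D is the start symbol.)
First, augment the grammar with D' → D
I₀ = CLOSURE({ [D' → . D] }):
  [D' → . D] has the dot before D: add [D → . * L]
No further items can be added.

I₀ = { [D → . * L], [D' → . D] }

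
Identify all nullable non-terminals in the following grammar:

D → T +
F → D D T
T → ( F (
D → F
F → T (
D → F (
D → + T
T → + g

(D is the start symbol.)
A non-terminal is nullable if it can derive ε (the empty string): either it has an ε-production, or it has a production whose right-hand side consists entirely of nullable non-terminals.

There are no ε-productions, so no non-terminal can derive ε.
No non-terminals are nullable.

Answer: None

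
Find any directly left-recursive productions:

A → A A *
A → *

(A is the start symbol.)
Direct left recursion occurs when N → N α for some non-terminal N (the right-hand side begins with the left-hand side itself).

A → A A *: LEFT RECURSIVE (starts with A)
A → *: starts with '*'

The grammar has direct left recursion on: A.

Answer: Yes, A is left-recursive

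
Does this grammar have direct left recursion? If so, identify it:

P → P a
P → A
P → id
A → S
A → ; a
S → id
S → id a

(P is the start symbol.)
Direct left recursion occurs when N → N α for some non-terminal N (the right-hand side begins with the left-hand side itself).

P → P a: LEFT RECURSIVE (starts with P)
P → A: starts with A
P → id: starts with id
A → S: starts with S
A → ; a: starts with ';'
S → id: starts with id
S → id a: starts with id

The grammar has direct left recursion on: P.

Answer: Yes, P is left-recursive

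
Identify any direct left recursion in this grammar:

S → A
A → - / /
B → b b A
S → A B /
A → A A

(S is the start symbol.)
Yes, A is left-recursive

Direct left recursion occurs when N → N α for some non-terminal N (the right-hand side begins with the left-hand side itself).

S → A: starts with A
A → - / /: starts with '-'
B → b b A: starts with b
S → A B /: starts with A
A → A A: LEFT RECURSIVE (starts with A)

The grammar has direct left recursion on: A.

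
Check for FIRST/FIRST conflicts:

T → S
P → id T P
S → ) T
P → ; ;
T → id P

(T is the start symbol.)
A FIRST/FIRST conflict occurs when two productions N → α and N → β for the same non-terminal have FIRST(α) ∩ FIRST(β) ≠ ∅ (with ε ∈ FIRST of a nullable right-hand side, so two nullable alternatives also conflict).

FIRST sets of the non-terminals at (or reachable through a nullable prefix from) the front of some alternative:
  FIRST(S) = { ')' }

Productions for T:
  T → S: FIRST = { ')' }
  T → id P: FIRST = { 'id' }
Productions for P:
  P → id T P: FIRST = { 'id' }
  P → ; ;: FIRST = { ';' }
S has only one production, so no FIRST/FIRST conflict is possible there.

All alternatives of each non-terminal have pairwise disjoint FIRST sets.

Answer: No FIRST/FIRST conflicts.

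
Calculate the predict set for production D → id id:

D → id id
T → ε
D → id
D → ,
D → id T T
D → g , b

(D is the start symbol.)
PREDICT(D → id id) = (FIRST(RHS) \ {ε}) ∪ (FOLLOW(D) if ε ∈ FIRST(RHS), i.e. RHS ⇒* ε)
FIRST(id id) = { 'id' }
ε ∉ FIRST(id id), so FOLLOW(D) is not added.
PREDICT(D → id id) = { 'id' }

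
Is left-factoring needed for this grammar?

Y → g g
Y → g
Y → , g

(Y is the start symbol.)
Yes, Y has productions with common prefix 'g'

Left-factoring is needed when two productions for the same non-terminal
share a common prefix on the right-hand side.

Productions for Y:
  Y → g g
  Y → g
  Y → , g

Found common prefix 'g' in productions for Y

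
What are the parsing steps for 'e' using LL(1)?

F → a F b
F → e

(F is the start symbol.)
LL(1) parsing maintains a stack (initially the start symbol over $) and the input. At each step: if the stack top is a terminal, match it against the current input token; if it is a non-terminal N, replace it with the RHS of M[N, lookahead] (the unique production whose predict set contains the lookahead).

Stack is shown with the top on the left.

Stack  Input  Action
--------------------
F $    e $    output F → e
e $    e $    match 'e'
$      $      accept

The string is accepted.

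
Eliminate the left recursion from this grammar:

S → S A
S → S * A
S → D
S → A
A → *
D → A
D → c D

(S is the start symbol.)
S is directly left-recursive. The standard transformation for
  A → A α₁ | ... | A α_m | β₁ | ... | β_n
is
  A  → β₁ A' | ... | β_n A'
  A' → α₁ A' | ... | α_m A' | ε

S → D becomes S → D S'
S → A becomes S → A S'
S → S A becomes S' → A S'
S → S * A becomes S' → * A S'
Add S' → ε

Productions for other non-terminals are unchanged:
  A → *
  D → A
  D → c D

Resulting grammar:
S → D S'
S → A S'
S' → A S'
S' → * A S'
S' → ε
A → *
D → A
D → c D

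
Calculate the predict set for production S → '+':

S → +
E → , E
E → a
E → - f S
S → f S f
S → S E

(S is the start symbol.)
PREDICT(S → '+') = (FIRST(RHS) \ {ε}) ∪ (FOLLOW(S) if ε ∈ FIRST(RHS), i.e. RHS ⇒* ε)
FIRST('+') = { '+' }
ε ∉ FIRST('+'), so FOLLOW(S) is not added.
PREDICT(S → '+') = { '+' }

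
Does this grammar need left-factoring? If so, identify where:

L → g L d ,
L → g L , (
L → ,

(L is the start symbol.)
Left-factoring is needed when two productions for the same non-terminal
share a common prefix on the right-hand side.

Productions for L:
  L → g L d ,
  L → g L , (
  L → ,

Found common prefix 'g L' in productions for L

Answer: Yes, L has productions with common prefix 'g L'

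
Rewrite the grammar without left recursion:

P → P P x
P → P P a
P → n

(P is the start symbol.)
P is directly left-recursive. The standard transformation for
  A → A α₁ | ... | A α_m | β₁ | ... | β_n
is
  A  → β₁ A' | ... | β_n A'
  A' → α₁ A' | ... | α_m A' | ε

P → n becomes P → n P'
P → P P x becomes P' → P x P'
P → P P a becomes P' → P a P'
Add P' → ε

Resulting grammar:
P → n P'
P' → P x P'
P' → P a P'
P' → ε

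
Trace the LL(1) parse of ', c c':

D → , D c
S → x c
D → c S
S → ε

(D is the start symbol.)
Stack is shown with the top on the left.

Stack    Input    Action
------------------------
D $      , c c $  output D → , D c
, D c $  , c c $  match ','
D c $    c c $    output D → c S
c S c $  c c $    match 'c'
S c $    c $      output S → ε
c $      c $      match 'c'
$        $        accept

The string is accepted.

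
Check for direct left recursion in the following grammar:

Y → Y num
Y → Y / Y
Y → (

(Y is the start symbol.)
Yes, Y is left-recursive

Direct left recursion occurs when N → N α for some non-terminal N (the right-hand side begins with the left-hand side itself).

Y → Y num: LEFT RECURSIVE (starts with Y)
Y → Y / Y: LEFT RECURSIVE (starts with Y)
Y → (: starts with '('

The grammar has direct left recursion on: Y.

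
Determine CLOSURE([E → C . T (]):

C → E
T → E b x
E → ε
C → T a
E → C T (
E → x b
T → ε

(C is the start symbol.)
{ [C → . E], [C → . T a], [E → . C T (], [E → . x b], [E → .], [E → C . T (], [T → . E b x], [T → .] }

To compute CLOSURE, for each item [A → α.Bβ] where B is a non-terminal, add [B → .γ] for all productions B → γ; repeat for the newly added items until nothing changes.

Start with: [E → C . T (]
  [E → C . T (] has the dot before T: add [T → . E b x], [T → .]
  [T → . E b x] has the dot before E: add [E → .], [E → . C T (], [E → . x b]
  [E → . C T (] has the dot before C: add [C → . E], [C → . T a]
No further items can be added.

CLOSURE = { [C → . E], [C → . T a], [E → . C T (], [E → . x b], [E → .], [E → C . T (], [T → . E b x], [T → .] }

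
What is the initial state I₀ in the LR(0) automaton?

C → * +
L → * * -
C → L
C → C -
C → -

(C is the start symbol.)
First, augment the grammar with C' → C
I₀ = CLOSURE({ [C' → . C] }):
  [C' → . C] has the dot before C: add [C → . * +], [C → . L], [C → . C -], [C → . -]
  [C → . L] has the dot before L: add [L → . * * -]
No further items can be added.

I₀ = { [C → . * +], [C → . -], [C → . C -], [C → . L], [C' → . C], [L → . * * -] }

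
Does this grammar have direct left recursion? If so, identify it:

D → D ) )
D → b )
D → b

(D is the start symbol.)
Direct left recursion occurs when N → N α for some non-terminal N (the right-hand side begins with the left-hand side itself).

D → D ) ): LEFT RECURSIVE (starts with D)
D → b ): starts with b
D → b: starts with b

The grammar has direct left recursion on: D.

Answer: Yes, D is left-recursive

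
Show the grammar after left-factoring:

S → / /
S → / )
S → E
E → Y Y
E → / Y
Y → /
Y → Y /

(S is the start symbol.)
Left-factoring transforms A → αβ₁ | αβ₂ into A → αA' and A' → β₁ | β₂
(α is the longest common prefix among the alternatives). Repeat until
no nonterminal has two alternatives with a common prefix.

Round 1: S has alternatives sharing prefix '/'. Introduce S': S → / S'
  Add: S' → /
  Add: S' → )

No remaining common prefixes — done.

Resulting grammar:
S → / S'
S' → /
S' → )
S → E
E → Y Y
E → / Y
Y → /
Y → Y /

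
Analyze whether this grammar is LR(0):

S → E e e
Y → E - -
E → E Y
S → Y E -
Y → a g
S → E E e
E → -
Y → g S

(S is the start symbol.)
No. Reduce-reduce conflict: [E → - .] and [S → Y E - .]

Augment with S' → S and build the canonical LR(0) collection (I0 = CLOSURE({[S' → . S]}), then GOTO on every symbol after a dot until no new states appear). It has 19 states:
  I0: { [E → . -], [E → . E Y], [S → . E E e], [S → . E e e], [S → . Y E -], [S' → . S], [Y → . E - -], [Y → . a g], [Y → . g S] }  — shift
  I1: { [E → - .] }  — reduce
  I2: { [E → . -], [E → . E Y], [E → E . Y], [S → E . E e], [S → E . e e], [Y → . E - -], [Y → . a g], [Y → . g S], [Y → E . - -] }  — shift
  I3: { [S' → S .] }  — accept
  I4: { [E → . -], [E → . E Y], [S → Y . E -] }  — shift
  I5: { [Y → a . g] }  — shift
  I6: { [E → . -], [E → . E Y], [S → . E E e], [S → . E e e], [S → . Y E -], [Y → . E - -], [Y → . a g], [Y → . g S], [Y → g . S] }  — shift
  I7: { [Y → g S .] }  — reduce
  I8: { [Y → a g .] }  — reduce
  I9: { [E → . -], [E → . E Y], [E → E . Y], [S → Y E . -], [Y → . E - -], [Y → . a g], [Y → . g S] }  — shift
  I10: { [E → - .], [S → Y E - .] }  — 2 reduces
  I11: { [E → . -], [E → . E Y], [E → E . Y], [Y → . E - -], [Y → . a g], [Y → . g S], [Y → E . - -] }  — shift
  I12: { [E → E Y .] }  — reduce
  I13: { [E → - .], [Y → E - . -] }  — shift, reduce
  I14: { [Y → E - - .] }  — reduce
  I15: { [E → . -], [E → . E Y], [E → E . Y], [S → E E . e], [Y → . E - -], [Y → . a g], [Y → . g S], [Y → E . - -] }  — shift
  I16: { [S → E e . e] }  — shift
  I17: { [S → E e e .] }  — reduce
  I18: { [S → E E e .] }  — reduce

Conflict in state I10:
  Reduce-reduce conflict: [E → - .] and [S → Y E - .]
So the grammar is NOT LR(0).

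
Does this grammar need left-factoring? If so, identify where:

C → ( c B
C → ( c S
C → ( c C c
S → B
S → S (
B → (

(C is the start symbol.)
Yes, C has productions with common prefix '( c'

Left-factoring is needed when two productions for the same non-terminal
share a common prefix on the right-hand side.

Productions for C:
  C → ( c B
  C → ( c S
  C → ( c C c
Productions for S:
  S → B
  S → S (

Found common prefix '( c' in productions for C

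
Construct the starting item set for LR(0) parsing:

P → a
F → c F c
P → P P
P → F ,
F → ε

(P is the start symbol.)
{ [F → . c F c], [F → .], [P → . F ,], [P → . P P], [P → . a], [P' → . P] }

First, augment the grammar with P' → P
I₀ = CLOSURE({ [P' → . P] }):
  [P' → . P] has the dot before P: add [P → . a], [P → . P P], [P → . F ,]
  [P → . F ,] has the dot before F: add [F → . c F c], [F → .]
No further items can be added.

I₀ = { [F → . c F c], [F → .], [P → . F ,], [P → . P P], [P → . a], [P' → . P] }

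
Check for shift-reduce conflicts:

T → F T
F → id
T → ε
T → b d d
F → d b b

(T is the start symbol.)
A shift-reduce conflict occurs when an LR(0) state has both:
  - a complete (reduce) item [A → α .] (dot at the end), and
  - a shift item [B → β . c γ] (dot before a terminal).

Augment with T' → T and build the canonical LR(0) collection (I0 = CLOSURE({[T' → . T]}), then GOTO on every symbol after a dot until no new states appear). It has 11 states:
  I0: { [F → . d b b], [F → . id], [T → . F T], [T → . b d d], [T → .], [T' → . T] }  — shift, reduce
  I1: { [F → . d b b], [F → . id], [T → . F T], [T → . b d d], [T → .], [T → F . T] }  — shift, reduce
  I2: { [T' → T .] }  — accept
  I3: { [T → b . d d] }  — shift
  I4: { [F → d . b b] }  — shift
  I5: { [F → id .] }  — reduce
  I6: { [F → d b . b] }  — shift
  I7: { [F → d b b .] }  — reduce
  I8: { [T → b d . d] }  — shift
  I9: { [T → b d d .] }  — reduce
  I10: { [T → F T .] }  — reduce

I0 contains reduce item [T → .] and shift items [F → . d b b], [F → . id], [T → . b d d] — shift-reduce conflict.
I1 contains reduce item [T → .] and shift items [F → . d b b], [F → . id], [T → . b d d] — shift-reduce conflict.

Answer: Yes — I0: [T → .] vs [F → . d b b]; I1: [T → .] vs [F → . d b b]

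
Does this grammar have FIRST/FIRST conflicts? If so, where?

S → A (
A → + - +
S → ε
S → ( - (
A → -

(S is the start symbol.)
No FIRST/FIRST conflicts.

FIRST sets of the non-terminals at (or reachable through a nullable prefix from) the front of some alternative:
  FIRST(A) = { '+', '-' }

Productions for S:
  S → A (: FIRST = { '+', '-' }
  S → ε: FIRST = { ε }
  S → ( - (: FIRST = { '(' }
Productions for A:
  A → + - +: FIRST = { '+' }
  A → -: FIRST = { '-' }

All alternatives of each non-terminal have pairwise disjoint FIRST sets.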